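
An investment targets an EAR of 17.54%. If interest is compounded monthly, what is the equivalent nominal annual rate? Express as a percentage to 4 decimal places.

16.2702%

(1 + r/12)^12 − 1 = 0.1754, so 1 + r/12 = 1.1754^(1/12).
r/12 = 0.013558, so r = 0.162702 = 16.2702%.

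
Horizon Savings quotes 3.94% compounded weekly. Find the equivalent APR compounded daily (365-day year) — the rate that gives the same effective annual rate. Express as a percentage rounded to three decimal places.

EAR = (1 + 0.0394/52)^52 − 1 = 0.040171.
Solve (1 + r/365)^365 = 1.040171: r/365 = 1.040171^(1/365) − 1 = 0.000108, so r = 0.039387 = 3.939%.

3.939%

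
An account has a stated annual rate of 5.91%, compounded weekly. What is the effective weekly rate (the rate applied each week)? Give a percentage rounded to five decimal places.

With a nominal annual rate compounded weekly, the periodic rate is the nominal rate divided by 52.
i = 0.0591 / 52 = 0.0011365 = 0.11365%.

0.11365%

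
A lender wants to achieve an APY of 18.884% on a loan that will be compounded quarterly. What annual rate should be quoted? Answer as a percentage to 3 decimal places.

17.677%

(1 + r/4)^4 − 1 = 0.18884, so 1 + r/4 = 1.18884^(1/4).
r/4 = 0.044193, so r = 0.176773 = 17.677%.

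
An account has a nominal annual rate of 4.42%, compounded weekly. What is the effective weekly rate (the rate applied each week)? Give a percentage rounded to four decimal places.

0.0850%

With a nominal annual rate compounded weekly, the periodic rate is the nominal rate divided by 52.
i = 0.0442 / 52 = 0.0008500 = 0.0850%.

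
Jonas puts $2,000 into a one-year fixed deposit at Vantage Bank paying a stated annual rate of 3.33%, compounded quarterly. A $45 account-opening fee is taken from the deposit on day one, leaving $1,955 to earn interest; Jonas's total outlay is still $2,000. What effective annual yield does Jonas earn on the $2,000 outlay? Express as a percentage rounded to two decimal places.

Value after one year: 1,955 × (1 + 0.0333/4)^4 = 1,955 × 1.033718 = $2,020.92.
Effective yield on the $2,000 outlay: 2,020.92 / 2,000 − 1 = 0.010459 = 1.05%.

1.05%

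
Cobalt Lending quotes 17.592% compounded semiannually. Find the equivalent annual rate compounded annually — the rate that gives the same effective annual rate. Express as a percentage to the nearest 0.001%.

18.366%

EAR = (1 + 0.17592/2)^2 − 1 = 0.183657.
Compounded annually, the equivalent nominal rate is the EAR itself: 18.366%.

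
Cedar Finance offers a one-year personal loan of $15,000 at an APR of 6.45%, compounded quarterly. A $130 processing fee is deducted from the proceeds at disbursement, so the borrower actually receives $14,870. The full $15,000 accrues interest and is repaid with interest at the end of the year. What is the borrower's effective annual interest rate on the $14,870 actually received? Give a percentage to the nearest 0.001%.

7.540%

Amount owed after one year: 15,000 × (1 + 0.0645/4)^4 = 15,000 × 1.066077 = $15,991.15.
Effective rate on net proceeds: 15,991.15 / 14,870 − 1 = 0.075397 = 7.540%.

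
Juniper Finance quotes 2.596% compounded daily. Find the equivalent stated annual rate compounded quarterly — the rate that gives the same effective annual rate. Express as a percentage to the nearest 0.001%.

EAR = (1 + 0.02596/365)^365 − 1 = 0.026299.
Solve (1 + r/4)^4 = 1.026299: r/4 = 1.026299^(1/4) − 1 = 0.006511, so r = 0.026043 = 2.604%.

2.604%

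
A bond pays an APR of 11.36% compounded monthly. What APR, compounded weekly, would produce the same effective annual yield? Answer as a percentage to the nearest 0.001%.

11.319%

EAR = (1 + 0.1136/12)^12 − 1 = 0.119705.
Solve (1 + r/52)^52 = 1.119705: r/52 = 1.119705^(1/52) − 1 = 0.002177, so r = 0.113189 = 11.319%.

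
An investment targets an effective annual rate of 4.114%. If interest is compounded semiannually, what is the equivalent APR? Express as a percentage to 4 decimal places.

(1 + r/2)^2 − 1 = 0.04114, so 1 + r/2 = 1.04114^(1/2).
r/2 = 0.020363, so r = 0.040725 = 4.0725%.

4.0725%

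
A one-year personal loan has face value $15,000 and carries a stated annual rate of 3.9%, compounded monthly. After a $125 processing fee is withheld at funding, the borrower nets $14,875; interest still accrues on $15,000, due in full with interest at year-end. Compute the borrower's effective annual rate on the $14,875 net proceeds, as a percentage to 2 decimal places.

4.84%

Amount owed after one year: 15,000 × (1 + 0.039/12)^12 = 15,000 × 1.039705 = $15,595.57.
Effective rate on net proceeds: 15,595.57 / 14,875 − 1 = 0.048442 = 4.84%.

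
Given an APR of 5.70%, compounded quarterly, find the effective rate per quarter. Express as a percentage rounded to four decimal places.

With a nominal annual rate compounded quarterly, the periodic rate is the nominal rate divided by 4.
i = 0.0570 / 4 = 0.0142500 = 1.4250%.

1.4250%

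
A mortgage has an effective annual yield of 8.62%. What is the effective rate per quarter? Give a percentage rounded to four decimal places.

2.0886%

The per-quarter rate i satisfies (1 + i)^4 = 1 + 0.0862.
i = 1.0862^(1/4) − 1 = 0.0208865 = 2.0886%.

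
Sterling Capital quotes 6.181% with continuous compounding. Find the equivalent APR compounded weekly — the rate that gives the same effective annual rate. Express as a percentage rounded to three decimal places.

EAR under continuous compounding: e^0.06181 − 1 = 0.063760.
Solve (1 + r/52)^52 = 1.063760: r/52 = 1.063760^(1/52) − 1 = 0.001189, so r = 0.061847 = 6.185%.

6.185%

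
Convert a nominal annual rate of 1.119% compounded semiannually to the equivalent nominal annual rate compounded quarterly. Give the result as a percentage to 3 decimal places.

1.117%

EAR = (1 + 0.01119/2)^2 − 1 = 0.011221.
Solve (1 + r/4)^4 = 1.011221: r/4 = 1.011221^(1/4) − 1 = 0.002794, so r = 0.011174 = 1.117%.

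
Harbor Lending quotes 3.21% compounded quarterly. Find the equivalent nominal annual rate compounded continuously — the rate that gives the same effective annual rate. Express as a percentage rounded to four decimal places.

EAR = (1 + 0.0321/4)^4 − 1 = 0.032488.
Equivalent continuous rate: r = ln(1 + 0.032488) = 0.031972 = 3.1972%.

3.1972%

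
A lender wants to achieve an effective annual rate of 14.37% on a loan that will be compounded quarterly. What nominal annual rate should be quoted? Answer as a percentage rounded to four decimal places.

13.6548%

(1 + r/4)^4 − 1 = 0.1437, so 1 + r/4 = 1.1437^(1/4).
r/4 = 0.034137, so r = 0.136548 = 13.6548%.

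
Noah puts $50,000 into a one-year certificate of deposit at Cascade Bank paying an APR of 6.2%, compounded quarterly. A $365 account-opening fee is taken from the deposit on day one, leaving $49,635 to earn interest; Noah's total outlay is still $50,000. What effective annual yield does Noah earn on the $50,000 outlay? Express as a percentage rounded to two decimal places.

Value after one year: 49,635 × (1 + 0.062/4)^4 = 49,635 × 1.063456 = $52,784.66.
Effective yield on the $50,000 outlay: 52,784.66 / 50,000 − 1 = 0.055693 = 5.57%.

5.57%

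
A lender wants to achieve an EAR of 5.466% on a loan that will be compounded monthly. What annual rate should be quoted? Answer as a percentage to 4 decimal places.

5.3337%

(1 + r/12)^12 − 1 = 0.05466, so 1 + r/12 = 1.05466^(1/12).
r/12 = 0.004445, so r = 0.053337 = 5.3337%.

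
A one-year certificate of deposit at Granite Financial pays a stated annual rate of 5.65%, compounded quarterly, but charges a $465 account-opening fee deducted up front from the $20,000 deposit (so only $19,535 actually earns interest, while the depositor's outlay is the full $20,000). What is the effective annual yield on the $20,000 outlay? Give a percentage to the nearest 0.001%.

Value after one year: 19,535 × (1 + 0.0565/4)^4 = 19,535 × 1.057708 = $20,662.33.
Effective yield on the $20,000 outlay: 20,662.33 / 20,000 − 1 = 0.033117 = 3.312%.

3.312%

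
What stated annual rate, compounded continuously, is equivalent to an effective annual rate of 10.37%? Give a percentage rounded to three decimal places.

Continuous: nominal r satisfies e^r − 1 = 0.1037.
r = ln(1 + 0.1037) = ln(1.1037) = 0.098668 = 9.867%.

9.867%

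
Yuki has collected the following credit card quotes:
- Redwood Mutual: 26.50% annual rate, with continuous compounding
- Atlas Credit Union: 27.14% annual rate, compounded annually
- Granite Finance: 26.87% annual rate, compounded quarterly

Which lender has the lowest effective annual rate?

Atlas Credit Union

Redwood Mutual: e^0.2650 − 1 = 30.343%
Atlas Credit Union: compounded annually, EAR = 27.140%
Granite Finance: (1 + 0.2687/4)^4 − 1 = 29.701%
The lowest effective annual rate is Atlas Credit Union at 27.140%.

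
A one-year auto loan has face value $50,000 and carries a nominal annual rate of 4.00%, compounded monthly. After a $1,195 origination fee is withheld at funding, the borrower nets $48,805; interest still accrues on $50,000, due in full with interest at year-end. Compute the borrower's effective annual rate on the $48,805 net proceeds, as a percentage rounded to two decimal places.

6.62%

Amount owed after one year: 50,000 × (1 + 0.0400/12)^12 = 50,000 × 1.040742 = $52,037.08.
Effective rate on net proceeds: 52,037.08 / 48,805 − 1 = 0.066224 = 6.62%.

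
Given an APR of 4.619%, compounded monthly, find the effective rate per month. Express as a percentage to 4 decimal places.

With a nominal annual rate compounded monthly, the periodic rate is the nominal rate divided by 12.
i = 0.04619 / 12 = 0.0038492 = 0.3849%.

0.3849%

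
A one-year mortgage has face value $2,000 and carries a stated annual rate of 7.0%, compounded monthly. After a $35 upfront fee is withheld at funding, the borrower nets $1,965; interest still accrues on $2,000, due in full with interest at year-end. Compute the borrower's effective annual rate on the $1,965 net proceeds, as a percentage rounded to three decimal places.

Amount owed after one year: 2,000 × (1 + 0.070/12)^12 = 2,000 × 1.072290 = $2,144.58.
Effective rate on net proceeds: 2,144.58 / 1,965 − 1 = 0.091389 = 9.139%.

9.139%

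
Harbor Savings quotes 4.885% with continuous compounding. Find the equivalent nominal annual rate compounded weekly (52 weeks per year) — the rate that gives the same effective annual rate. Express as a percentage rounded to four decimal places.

4.8873%

EAR under continuous compounding: e^0.04885 − 1 = 0.050063.
Solve (1 + r/52)^52 = 1.050063: r/52 = 1.050063^(1/52) − 1 = 0.000940, so r = 0.048873 = 4.8873%.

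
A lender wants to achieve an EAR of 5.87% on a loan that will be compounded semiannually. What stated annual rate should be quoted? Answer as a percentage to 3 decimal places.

5.786%

(1 + r/2)^2 − 1 = 0.0587, so 1 + r/2 = 1.0587^(1/2).
r/2 = 0.028931, so r = 0.057863 = 5.786%.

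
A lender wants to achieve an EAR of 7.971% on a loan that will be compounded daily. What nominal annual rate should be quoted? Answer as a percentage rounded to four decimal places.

7.6701%

(1 + r/365)^365 − 1 = 0.07971, so 1 + r/365 = 1.07971^(1/365).
r/365 = 0.000210, so r = 0.076701 = 7.6701%.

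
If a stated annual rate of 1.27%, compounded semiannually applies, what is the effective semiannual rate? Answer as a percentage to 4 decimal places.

With a nominal annual rate compounded semiannually, the periodic rate is the nominal rate divided by 2.
i = 0.0127 / 2 = 0.0063500 = 0.6350%.

0.6350%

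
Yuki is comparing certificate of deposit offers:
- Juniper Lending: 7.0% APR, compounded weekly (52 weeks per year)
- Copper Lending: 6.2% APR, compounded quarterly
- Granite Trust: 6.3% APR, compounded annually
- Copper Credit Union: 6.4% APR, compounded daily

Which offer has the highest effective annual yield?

Juniper Lending: (1 + 0.070/52)^52 − 1 = 7.246%
Copper Lending: (1 + 0.062/4)^4 − 1 = 6.346%
Granite Trust: compounded annually, EAR = 6.300%
Copper Credit Union: (1 + 0.064/365)^365 − 1 = 6.609%
The highest effective annual rate is Juniper Lending at 7.246%.

Juniper Lending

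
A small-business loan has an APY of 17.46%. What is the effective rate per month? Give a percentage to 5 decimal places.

The per-month rate i satisfies (1 + i)^12 = 1 + 0.1746.
i = 1.1746^(1/12) − 1 = 0.0135010 = 1.35010%.

1.35010%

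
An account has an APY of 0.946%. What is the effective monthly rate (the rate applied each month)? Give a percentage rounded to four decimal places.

The per-month rate i satisfies (1 + i)^12 = 1 + 0.00946.
i = 1.00946^(1/12) − 1 = 0.0007849 = 0.0785%.

0.0785%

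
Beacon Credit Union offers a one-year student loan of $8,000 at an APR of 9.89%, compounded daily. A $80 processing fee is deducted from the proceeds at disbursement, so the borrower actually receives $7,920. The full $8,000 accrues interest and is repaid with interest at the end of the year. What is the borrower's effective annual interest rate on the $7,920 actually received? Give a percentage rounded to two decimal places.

11.51%

Amount owed after one year: 8,000 × (1 + 0.0989/365)^365 = 8,000 × 1.103941 = $8,831.53.
Effective rate on net proceeds: 8,831.53 / 7,920 − 1 = 0.115092 = 11.51%.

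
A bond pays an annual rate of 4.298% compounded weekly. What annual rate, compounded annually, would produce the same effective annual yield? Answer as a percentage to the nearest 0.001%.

EAR = (1 + 0.04298/52)^52 − 1 = 0.043898.
Compounded annually, the equivalent nominal rate is the EAR itself: 4.390%.

4.390%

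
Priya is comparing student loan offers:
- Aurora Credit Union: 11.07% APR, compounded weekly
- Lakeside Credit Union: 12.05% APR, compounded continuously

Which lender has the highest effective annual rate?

Lakeside Credit Union

Aurora Credit Union: (1 + 0.1107/52)^52 − 1 = 11.693%
Lakeside Credit Union: e^0.1205 − 1 = 12.806%
The highest effective annual rate is Lakeside Credit Union at 12.806%.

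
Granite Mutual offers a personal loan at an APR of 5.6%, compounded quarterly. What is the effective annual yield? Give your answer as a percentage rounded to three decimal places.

EAR = (1 + 0.056/4)^4 − 1.
= (1 + 0.014000)^4 − 1 = 1.057187 − 1 = 5.719%.

5.719%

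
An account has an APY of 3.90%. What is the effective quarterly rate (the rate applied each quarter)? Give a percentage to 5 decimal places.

0.96106%

The per-quarter rate i satisfies (1 + i)^4 = 1 + 0.0390.
i = 1.0390^(1/4) − 1 = 0.0096106 = 0.96106%.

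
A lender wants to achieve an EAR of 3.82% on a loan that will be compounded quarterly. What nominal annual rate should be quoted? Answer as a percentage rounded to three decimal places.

3.766%

(1 + r/4)^4 − 1 = 0.0382, so 1 + r/4 = 1.0382^(1/4).
r/4 = 0.009416, so r = 0.037665 = 3.766%.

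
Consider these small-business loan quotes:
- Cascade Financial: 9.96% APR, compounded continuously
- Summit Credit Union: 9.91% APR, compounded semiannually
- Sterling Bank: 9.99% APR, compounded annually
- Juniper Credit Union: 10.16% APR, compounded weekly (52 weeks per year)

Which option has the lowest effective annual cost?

Cascade Financial: e^0.0996 − 1 = 10.473%
Summit Credit Union: (1 + 0.0991/2)^2 − 1 = 10.156%
Sterling Bank: compounded annually, EAR = 9.990%
Juniper Credit Union: (1 + 0.1016/52)^52 − 1 = 10.683%
The lowest effective annual rate is Sterling Bank at 9.990%.

Sterling Bank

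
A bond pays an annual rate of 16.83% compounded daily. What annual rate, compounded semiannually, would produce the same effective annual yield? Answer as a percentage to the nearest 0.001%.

17.554%

EAR = (1 + 0.1683/365)^365 − 1 = 0.183246.
Solve (1 + r/2)^2 = 1.183246: r/2 = 1.183246^(1/2) − 1 = 0.087771, so r = 0.175542 = 17.554%.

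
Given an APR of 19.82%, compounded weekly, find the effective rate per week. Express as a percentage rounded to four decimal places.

With a nominal annual rate compounded weekly, the periodic rate is the nominal rate divided by 52.
i = 0.1982 / 52 = 0.0038115 = 0.3812%.

0.3812%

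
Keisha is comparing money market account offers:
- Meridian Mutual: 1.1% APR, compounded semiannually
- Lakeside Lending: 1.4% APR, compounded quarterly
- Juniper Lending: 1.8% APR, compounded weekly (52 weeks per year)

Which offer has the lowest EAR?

Meridian Mutual: (1 + 0.011/2)^2 − 1 = 1.103%
Lakeside Lending: (1 + 0.014/4)^4 − 1 = 1.407%
Juniper Lending: (1 + 0.018/52)^52 − 1 = 1.816%
The lowest effective annual rate is Meridian Mutual at 1.103%.

Meridian Mutual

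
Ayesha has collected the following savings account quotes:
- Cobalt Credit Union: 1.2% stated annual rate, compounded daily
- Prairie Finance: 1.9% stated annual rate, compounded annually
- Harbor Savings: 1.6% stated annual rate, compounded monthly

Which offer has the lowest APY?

Cobalt Credit Union: (1 + 0.012/365)^365 − 1 = 1.207%
Prairie Finance: compounded annually, EAR = 1.900%
Harbor Savings: (1 + 0.016/12)^12 − 1 = 1.612%
The lowest effective annual rate is Cobalt Credit Union at 1.207%.

Cobalt Credit Union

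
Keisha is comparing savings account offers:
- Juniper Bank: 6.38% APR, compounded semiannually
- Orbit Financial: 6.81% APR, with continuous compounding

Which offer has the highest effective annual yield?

Juniper Bank: (1 + 0.0638/2)^2 − 1 = 6.482%
Orbit Financial: e^0.0681 − 1 = 7.047%
The highest effective annual rate is Orbit Financial at 7.047%.

Orbit Financial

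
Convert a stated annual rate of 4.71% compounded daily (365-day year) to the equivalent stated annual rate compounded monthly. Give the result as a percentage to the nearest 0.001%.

4.719%

EAR = (1 + 0.0471/365)^365 − 1 = 0.048224.
Solve (1 + r/12)^12 = 1.048224: r/12 = 1.048224^(1/12) − 1 = 0.003932, so r = 0.047190 = 4.719%.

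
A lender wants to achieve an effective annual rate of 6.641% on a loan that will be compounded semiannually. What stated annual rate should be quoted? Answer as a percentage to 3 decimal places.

6.534%

(1 + r/2)^2 − 1 = 0.06641, so 1 + r/2 = 1.06641^(1/2).
r/2 = 0.032671, so r = 0.065343 = 6.534%.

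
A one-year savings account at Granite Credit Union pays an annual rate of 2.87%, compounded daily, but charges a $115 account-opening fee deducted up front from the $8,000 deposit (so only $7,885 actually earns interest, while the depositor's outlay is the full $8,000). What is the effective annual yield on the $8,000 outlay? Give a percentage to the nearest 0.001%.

1.432%

Value after one year: 7,885 × (1 + 0.0287/365)^365 = 7,885 × 1.029115 = $8,114.57.
Effective yield on the $8,000 outlay: 8,114.57 / 8,000 − 1 = 0.014321 = 1.432%.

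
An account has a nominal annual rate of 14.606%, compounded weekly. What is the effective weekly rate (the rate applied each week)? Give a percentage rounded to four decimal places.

With a nominal annual rate compounded weekly, the periodic rate is the nominal rate divided by 52.
i = 0.14606 / 52 = 0.0028088 = 0.2809%.

0.2809%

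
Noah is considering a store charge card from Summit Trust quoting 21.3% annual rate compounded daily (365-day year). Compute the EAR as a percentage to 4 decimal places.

23.7308%

EAR = (1 + 0.213/365)^365 − 1.
= 1.237308 − 1 = 23.7308%.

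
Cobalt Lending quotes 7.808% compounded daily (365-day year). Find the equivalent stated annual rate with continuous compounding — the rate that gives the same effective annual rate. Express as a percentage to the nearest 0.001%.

7.807%

EAR = (1 + 0.07808/365)^365 − 1 = 0.081200.
Equivalent continuous rate: r = ln(1 + 0.081200) = 0.078072 = 7.807%.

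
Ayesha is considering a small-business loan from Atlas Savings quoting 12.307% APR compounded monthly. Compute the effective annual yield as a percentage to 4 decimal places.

EAR = (1 + 0.12307/12)^12 − 1.
= (1 + 0.010256)^12 − 1 = 1.130255 − 1 = 13.0255%.

13.0255%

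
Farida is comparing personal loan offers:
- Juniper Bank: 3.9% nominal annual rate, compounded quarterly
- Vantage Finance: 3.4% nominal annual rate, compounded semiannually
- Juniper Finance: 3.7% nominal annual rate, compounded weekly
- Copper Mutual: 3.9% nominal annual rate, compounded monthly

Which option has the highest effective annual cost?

Juniper Bank: (1 + 0.039/4)^4 − 1 = 3.957%
Vantage Finance: (1 + 0.034/2)^2 − 1 = 3.429%
Juniper Finance: (1 + 0.037/52)^52 − 1 = 3.768%
Copper Mutual: (1 + 0.039/12)^12 − 1 = 3.970%
The highest effective annual rate is Copper Mutual at 3.970%.

Copper Mutual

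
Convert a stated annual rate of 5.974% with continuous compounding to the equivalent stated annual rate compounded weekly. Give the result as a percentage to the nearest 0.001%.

5.977%

EAR under continuous compounding: e^0.05974 − 1 = 0.061561.
Solve (1 + r/52)^52 = 1.061561: r/52 = 1.061561^(1/52) − 1 = 0.001150, so r = 0.059774 = 5.977%.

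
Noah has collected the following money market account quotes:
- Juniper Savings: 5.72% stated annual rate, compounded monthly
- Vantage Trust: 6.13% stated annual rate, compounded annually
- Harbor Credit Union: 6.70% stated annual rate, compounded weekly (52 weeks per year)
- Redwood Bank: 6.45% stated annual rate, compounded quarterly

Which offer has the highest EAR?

Juniper Savings: (1 + 0.0572/12)^12 − 1 = 5.872%
Vantage Trust: compounded annually, EAR = 6.130%
Harbor Credit Union: (1 + 0.0670/52)^52 − 1 = 6.925%
Redwood Bank: (1 + 0.0645/4)^4 − 1 = 6.608%
The highest effective annual rate is Harbor Credit Union at 6.925%.

Harbor Credit Union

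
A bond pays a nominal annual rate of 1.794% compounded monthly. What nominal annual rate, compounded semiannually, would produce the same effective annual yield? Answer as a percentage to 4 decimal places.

1.8007%

EAR = (1 + 0.01794/12)^12 − 1 = 0.018088.
Solve (1 + r/2)^2 = 1.018088: r/2 = 1.018088^(1/2) − 1 = 0.009004, so r = 0.018007 = 1.8007%.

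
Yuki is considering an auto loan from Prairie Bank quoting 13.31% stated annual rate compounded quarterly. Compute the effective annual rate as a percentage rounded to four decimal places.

13.9892%

EAR = (1 + 0.1331/4)^4 − 1.
= 1.139892 − 1 = 13.9892%.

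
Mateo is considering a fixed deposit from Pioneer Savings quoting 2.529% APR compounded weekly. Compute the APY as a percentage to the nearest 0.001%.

EAR = (1 + 0.02529/52)^52 − 1.
= 1.025606 − 1 = 2.561%.

2.561%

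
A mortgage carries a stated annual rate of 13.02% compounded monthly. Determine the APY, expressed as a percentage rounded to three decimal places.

EAR = (1 + 0.1302/12)^12 − 1.
= 1.138258 − 1 = 13.826%.

13.826%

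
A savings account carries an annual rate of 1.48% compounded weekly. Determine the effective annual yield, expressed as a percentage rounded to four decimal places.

1.4908%

EAR = (1 + 0.0148/52)^52 − 1.
= (1 + 0.000285)^52 − 1 = 1.014908 − 1 = 1.4908%.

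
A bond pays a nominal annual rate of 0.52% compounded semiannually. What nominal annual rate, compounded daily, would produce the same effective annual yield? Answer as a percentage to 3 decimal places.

0.519%

EAR = (1 + 0.0052/2)^2 − 1 = 0.005207.
Solve (1 + r/365)^365 = 1.005207: r/365 = 1.005207^(1/365) − 1 = 0.000014, so r = 0.005193 = 0.519%.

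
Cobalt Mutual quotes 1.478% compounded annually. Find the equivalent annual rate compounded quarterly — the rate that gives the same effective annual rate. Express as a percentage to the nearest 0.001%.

Compounded annually, EAR = nominal = 0.014780.
Solve (1 + r/4)^4 = 1.014780: r/4 = 1.014780^(1/4) − 1 = 0.003675, so r = 0.014699 = 1.470%.

1.470%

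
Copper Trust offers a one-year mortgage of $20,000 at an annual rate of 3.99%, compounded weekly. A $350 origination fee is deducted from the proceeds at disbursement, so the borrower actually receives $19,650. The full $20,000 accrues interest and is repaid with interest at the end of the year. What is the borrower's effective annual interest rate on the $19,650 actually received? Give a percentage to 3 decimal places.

Amount owed after one year: 20,000 × (1 + 0.0399/52)^52 = 20,000 × 1.040691 = $20,813.82.
Effective rate on net proceeds: 20,813.82 / 19,650 − 1 = 0.059227 = 5.923%.

5.923%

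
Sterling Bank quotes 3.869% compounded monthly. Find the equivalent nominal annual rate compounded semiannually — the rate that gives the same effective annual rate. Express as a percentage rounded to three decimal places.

3.900%

EAR = (1 + 0.03869/12)^12 − 1 = 0.039384.
Solve (1 + r/2)^2 = 1.039384: r/2 = 1.039384^(1/2) − 1 = 0.019502, so r = 0.039003 = 3.900%.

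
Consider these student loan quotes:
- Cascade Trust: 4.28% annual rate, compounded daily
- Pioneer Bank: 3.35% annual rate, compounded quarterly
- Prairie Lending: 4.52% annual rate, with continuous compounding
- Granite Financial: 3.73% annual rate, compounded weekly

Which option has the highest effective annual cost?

Cascade Trust: (1 + 0.0428/365)^365 − 1 = 4.373%
Pioneer Bank: (1 + 0.0335/4)^4 − 1 = 3.392%
Prairie Lending: e^0.0452 − 1 = 4.624%
Granite Financial: (1 + 0.0373/52)^52 − 1 = 3.799%
The highest effective annual rate is Prairie Lending at 4.624%.

Prairie Lending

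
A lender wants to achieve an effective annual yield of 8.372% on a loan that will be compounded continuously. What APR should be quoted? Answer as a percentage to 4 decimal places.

8.0400%

Continuous: nominal r satisfies e^r − 1 = 0.08372.
r = ln(1 + 0.08372) = ln(1.08372) = 0.080400 = 8.0400%.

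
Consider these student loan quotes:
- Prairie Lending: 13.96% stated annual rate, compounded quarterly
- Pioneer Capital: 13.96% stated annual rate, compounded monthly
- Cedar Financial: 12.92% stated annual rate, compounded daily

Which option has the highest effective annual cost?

Prairie Lending: (1 + 0.1396/4)^4 − 1 = 14.708%
Pioneer Capital: (1 + 0.1396/12)^12 − 1 = 14.889%
Cedar Financial: (1 + 0.1292/365)^365 − 1 = 13.789%
The highest effective annual rate is Pioneer Capital at 14.889%.

Pioneer Capital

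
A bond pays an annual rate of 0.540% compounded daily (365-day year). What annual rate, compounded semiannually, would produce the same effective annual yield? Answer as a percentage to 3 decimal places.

0.541%

EAR = (1 + 0.00540/365)^365 − 1 = 0.005415.
Solve (1 + r/2)^2 = 1.005415: r/2 = 1.005415^(1/2) − 1 = 0.002704, so r = 0.005407 = 0.541%.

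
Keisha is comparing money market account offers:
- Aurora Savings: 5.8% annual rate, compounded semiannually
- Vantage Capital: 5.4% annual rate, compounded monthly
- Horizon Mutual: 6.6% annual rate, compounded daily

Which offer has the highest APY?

Aurora Savings: (1 + 0.058/2)^2 − 1 = 5.884%
Vantage Capital: (1 + 0.054/12)^12 − 1 = 5.536%
Horizon Mutual: (1 + 0.066/365)^365 − 1 = 6.822%
The highest effective annual rate is Horizon Mutual at 6.822%.

Horizon Mutual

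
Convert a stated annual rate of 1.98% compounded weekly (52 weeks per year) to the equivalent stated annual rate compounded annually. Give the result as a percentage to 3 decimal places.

EAR = (1 + 0.0198/52)^52 − 1 = 0.019993.
Compounded annually, the equivalent nominal rate is the EAR itself: 1.999%.

1.999%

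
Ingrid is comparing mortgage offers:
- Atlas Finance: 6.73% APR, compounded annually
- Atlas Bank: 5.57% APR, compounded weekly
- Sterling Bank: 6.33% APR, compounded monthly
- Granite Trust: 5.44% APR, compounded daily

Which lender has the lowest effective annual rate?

Atlas Finance: compounded annually, EAR = 6.730%
Atlas Bank: (1 + 0.0557/52)^52 − 1 = 5.725%
Sterling Bank: (1 + 0.0633/12)^12 − 1 = 6.517%
Granite Trust: (1 + 0.0544/365)^365 − 1 = 5.590%
The lowest effective annual rate is Granite Trust at 5.590%.

Granite Trust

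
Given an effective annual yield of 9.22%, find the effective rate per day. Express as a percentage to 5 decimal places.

The per-day rate i satisfies (1 + i)^365 = 1 + 0.0922.
i = 1.0922^(1/365) − 1 = 0.0002417 = 0.02417%.

0.02417%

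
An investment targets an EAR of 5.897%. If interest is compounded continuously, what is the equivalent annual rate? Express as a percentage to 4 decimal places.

Continuous: nominal r satisfies e^r − 1 = 0.05897.
r = ln(1 + 0.05897) = ln(1.05897) = 0.057297 = 5.7297%.

5.7297%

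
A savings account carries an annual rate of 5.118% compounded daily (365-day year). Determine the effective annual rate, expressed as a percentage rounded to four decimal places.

EAR = (1 + 0.05118/365)^365 − 1.
= (1 + 0.000140)^365 − 1 = 1.052509 − 1 = 5.2509%.

5.2509%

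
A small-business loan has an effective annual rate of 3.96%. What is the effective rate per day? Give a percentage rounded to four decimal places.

0.0106%

The per-day rate i satisfies (1 + i)^365 = 1 + 0.0396.
i = 1.0396^(1/365) − 1 = 0.0001064 = 0.0106%.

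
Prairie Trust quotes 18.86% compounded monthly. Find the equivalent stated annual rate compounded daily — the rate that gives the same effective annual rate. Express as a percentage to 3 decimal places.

18.718%

EAR = (1 + 0.1886/12)^12 − 1 = 0.205788.
Solve (1 + r/365)^365 = 1.205788: r/365 = 1.205788^(1/365) − 1 = 0.000513, so r = 0.187181 = 18.718%.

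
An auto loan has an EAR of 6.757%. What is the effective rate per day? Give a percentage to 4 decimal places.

The per-day rate i satisfies (1 + i)^365 = 1 + 0.06757.
i = 1.06757^(1/365) − 1 = 0.0001792 = 0.0179%.

0.0179%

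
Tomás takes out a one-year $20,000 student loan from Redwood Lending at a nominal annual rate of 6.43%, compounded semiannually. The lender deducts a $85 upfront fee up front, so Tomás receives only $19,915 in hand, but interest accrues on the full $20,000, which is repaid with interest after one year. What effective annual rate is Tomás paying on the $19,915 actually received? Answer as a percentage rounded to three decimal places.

6.988%

Amount owed after one year: 20,000 × (1 + 0.0643/2)^2 = 20,000 × 1.065334 = $21,306.67.
Effective rate on net proceeds: 21,306.67 / 19,915 − 1 = 0.069881 = 6.988%.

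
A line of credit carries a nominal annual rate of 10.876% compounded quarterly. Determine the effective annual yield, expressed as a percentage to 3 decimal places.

EAR = (1 + 0.10876/4)^4 − 1.
= (1 + 0.027190)^4 − 1 = 1.113277 − 1 = 11.328%.

11.328%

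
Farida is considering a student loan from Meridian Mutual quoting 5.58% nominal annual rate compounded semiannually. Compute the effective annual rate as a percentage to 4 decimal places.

EAR = (1 + 0.0558/2)^2 − 1.
= (1 + 0.027900)^2 − 1 = 1.056578 − 1 = 5.6578%.

5.6578%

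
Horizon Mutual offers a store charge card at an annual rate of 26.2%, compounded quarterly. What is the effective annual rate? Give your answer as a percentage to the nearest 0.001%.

EAR = (1 + 0.262/4)^4 − 1.
= (1 + 0.065500)^4 − 1 = 1.288884 − 1 = 28.888%.

28.888%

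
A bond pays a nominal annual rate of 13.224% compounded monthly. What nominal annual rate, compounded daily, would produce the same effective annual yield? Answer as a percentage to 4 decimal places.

13.1540%

EAR = (1 + 0.13224/12)^12 − 1 = 0.140557.
Solve (1 + r/365)^365 = 1.140557: r/365 = 1.140557^(1/365) − 1 = 0.000360, so r = 0.131540 = 13.1540%.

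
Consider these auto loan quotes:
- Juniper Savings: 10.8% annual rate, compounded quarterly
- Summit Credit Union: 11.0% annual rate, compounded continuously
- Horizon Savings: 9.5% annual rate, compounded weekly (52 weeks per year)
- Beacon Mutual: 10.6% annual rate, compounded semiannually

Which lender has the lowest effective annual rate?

Horizon Savings

Juniper Savings: (1 + 0.108/4)^4 − 1 = 11.245%
Summit Credit Union: e^0.110 − 1 = 11.628%
Horizon Savings: (1 + 0.095/52)^52 − 1 = 9.956%
Beacon Mutual: (1 + 0.106/2)^2 − 1 = 10.881%
The lowest effective annual rate is Horizon Savings at 9.956%.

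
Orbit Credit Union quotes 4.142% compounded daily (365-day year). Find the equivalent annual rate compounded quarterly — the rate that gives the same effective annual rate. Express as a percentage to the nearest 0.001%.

4.163%

EAR = (1 + 0.04142/365)^365 − 1 = 0.042287.
Solve (1 + r/4)^4 = 1.042287: r/4 = 1.042287^(1/4) − 1 = 0.010408, so r = 0.041633 = 4.163%.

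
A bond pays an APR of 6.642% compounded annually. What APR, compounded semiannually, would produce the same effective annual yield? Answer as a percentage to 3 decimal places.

6.535%

Compounded annually, EAR = nominal = 0.066420.
Solve (1 + r/2)^2 = 1.066420: r/2 = 1.066420^(1/2) − 1 = 0.032676, so r = 0.065352 = 6.535%.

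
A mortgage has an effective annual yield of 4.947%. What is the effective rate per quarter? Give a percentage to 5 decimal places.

The per-quarter rate i satisfies (1 + i)^4 = 1 + 0.04947.
i = 1.04947^(1/4) − 1 = 0.0121445 = 1.21445%.

1.21445%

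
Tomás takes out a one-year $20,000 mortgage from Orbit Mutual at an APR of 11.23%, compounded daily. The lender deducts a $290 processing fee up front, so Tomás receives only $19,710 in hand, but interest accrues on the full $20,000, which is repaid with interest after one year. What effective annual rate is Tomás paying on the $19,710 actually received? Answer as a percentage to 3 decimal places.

13.529%

Amount owed after one year: 20,000 × (1 + 0.1123/365)^365 = 20,000 × 1.118829 = $22,376.58.
Effective rate on net proceeds: 22,376.58 / 19,710 − 1 = 0.135291 = 13.529%.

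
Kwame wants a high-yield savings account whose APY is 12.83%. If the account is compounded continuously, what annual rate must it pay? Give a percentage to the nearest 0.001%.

Continuous: nominal r satisfies e^r − 1 = 0.1283.
r = ln(1 + 0.1283) = ln(1.1283) = 0.120712 = 12.071%.

12.071%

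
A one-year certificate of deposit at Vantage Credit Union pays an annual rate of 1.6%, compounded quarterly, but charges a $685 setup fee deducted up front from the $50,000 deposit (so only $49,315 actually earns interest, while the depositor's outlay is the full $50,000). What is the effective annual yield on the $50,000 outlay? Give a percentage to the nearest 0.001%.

0.218%

Value after one year: 49,315 × (1 + 0.016/4)^4 = 49,315 × 1.016096 = $50,108.79.
Effective yield on the $50,000 outlay: 50,108.79 / 50,000 − 1 = 0.002176 = 0.218%.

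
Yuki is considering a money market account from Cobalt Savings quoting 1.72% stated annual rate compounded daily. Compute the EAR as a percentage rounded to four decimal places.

EAR = (1 + 0.0172/365)^365 − 1.
= 1.017348 − 1 = 1.7348%.

1.7348%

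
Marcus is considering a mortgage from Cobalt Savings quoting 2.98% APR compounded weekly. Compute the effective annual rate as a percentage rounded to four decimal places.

EAR = (1 + 0.0298/52)^52 − 1.
= (1 + 0.000573)^52 − 1 = 1.030240 − 1 = 3.0240%.

3.0240%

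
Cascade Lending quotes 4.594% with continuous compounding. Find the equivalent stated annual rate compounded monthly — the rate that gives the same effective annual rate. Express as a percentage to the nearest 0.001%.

4.603%

EAR under continuous compounding: e^0.04594 − 1 = 0.047012.
Solve (1 + r/12)^12 = 1.047012: r/12 = 1.047012^(1/12) − 1 = 0.003836, so r = 0.046028 = 4.603%.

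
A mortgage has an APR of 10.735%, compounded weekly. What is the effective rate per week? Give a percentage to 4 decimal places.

0.2064%

With a nominal annual rate compounded weekly, the periodic rate is the nominal rate divided by 52.
i = 0.10735 / 52 = 0.0020644 = 0.2064%.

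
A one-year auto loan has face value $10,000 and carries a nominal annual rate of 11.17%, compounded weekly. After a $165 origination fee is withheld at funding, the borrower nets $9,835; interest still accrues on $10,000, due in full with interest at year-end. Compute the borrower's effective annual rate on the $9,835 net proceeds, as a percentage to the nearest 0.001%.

Amount owed after one year: 10,000 × (1 + 0.1117/52)^52 = 10,000 × 1.118043 = $11,180.43.
Effective rate on net proceeds: 11,180.43 / 9,835 − 1 = 0.136801 = 13.680%.

13.680%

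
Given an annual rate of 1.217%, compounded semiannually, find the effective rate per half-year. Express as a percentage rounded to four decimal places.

0.6085%

With a nominal annual rate compounded semiannually, the periodic rate is the nominal rate divided by 2.
i = 0.01217 / 2 = 0.0060850 = 0.6085%.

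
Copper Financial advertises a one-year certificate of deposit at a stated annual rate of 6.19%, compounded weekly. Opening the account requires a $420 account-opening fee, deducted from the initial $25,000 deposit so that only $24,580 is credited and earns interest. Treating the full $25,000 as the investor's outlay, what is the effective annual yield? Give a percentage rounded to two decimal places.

Value after one year: 24,580 × (1 + 0.0619/52)^52 = 24,580 × 1.063817 = $26,148.62.
Effective yield on the $25,000 outlay: 26,148.62 / 25,000 − 1 = 0.045945 = 4.59%.

4.59%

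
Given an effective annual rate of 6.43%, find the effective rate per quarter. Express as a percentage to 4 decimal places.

The per-quarter rate i satisfies (1 + i)^4 = 1 + 0.0643.
i = 1.0643^(1/4) − 1 = 0.0157013 = 1.5701%.

1.5701%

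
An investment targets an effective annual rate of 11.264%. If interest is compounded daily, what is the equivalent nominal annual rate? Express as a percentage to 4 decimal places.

10.6751%

(1 + r/365)^365 − 1 = 0.11264, so 1 + r/365 = 1.11264^(1/365).
r/365 = 0.000292, so r = 0.106751 = 10.6751%.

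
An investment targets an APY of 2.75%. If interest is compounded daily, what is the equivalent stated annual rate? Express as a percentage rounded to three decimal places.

2.713%

(1 + r/365)^365 − 1 = 0.0275, so 1 + r/365 = 1.0275^(1/365).
r/365 = 0.000074, so r = 0.027130 = 2.713%.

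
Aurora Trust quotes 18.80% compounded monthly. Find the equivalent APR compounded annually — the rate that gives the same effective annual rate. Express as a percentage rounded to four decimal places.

20.5076%

EAR = (1 + 0.1880/12)^12 − 1 = 0.205076.
Compounded annually, the equivalent nominal rate is the EAR itself: 20.5076%.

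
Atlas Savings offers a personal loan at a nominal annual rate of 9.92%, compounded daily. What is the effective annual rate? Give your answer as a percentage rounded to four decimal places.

EAR = (1 + 0.0992/365)^365 − 1.
= (1 + 0.000272)^365 − 1 = 1.104272 − 1 = 10.4272%.

10.4272%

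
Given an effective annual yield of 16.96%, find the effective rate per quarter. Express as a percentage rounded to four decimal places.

3.9943%

The per-quarter rate i satisfies (1 + i)^4 = 1 + 0.1696.
i = 1.1696^(1/4) − 1 = 0.0399425 = 3.9943%.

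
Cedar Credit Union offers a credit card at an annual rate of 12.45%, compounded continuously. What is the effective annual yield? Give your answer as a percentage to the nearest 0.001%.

With continuous compounding, EAR = e^0.1245 − 1.
e^0.1245 = 1.132582, so EAR = 0.132582 = 13.258%.

13.258%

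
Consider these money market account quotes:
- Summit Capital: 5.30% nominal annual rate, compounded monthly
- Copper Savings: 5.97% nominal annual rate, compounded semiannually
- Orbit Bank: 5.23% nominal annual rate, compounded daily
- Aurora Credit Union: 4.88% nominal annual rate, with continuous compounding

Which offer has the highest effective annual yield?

Summit Capital: (1 + 0.0530/12)^12 − 1 = 5.431%
Copper Savings: (1 + 0.0597/2)^2 − 1 = 6.059%
Orbit Bank: (1 + 0.0523/365)^365 − 1 = 5.369%
Aurora Credit Union: e^0.0488 − 1 = 5.001%
The highest effective annual rate is Copper Savings at 6.059%.

Copper Savings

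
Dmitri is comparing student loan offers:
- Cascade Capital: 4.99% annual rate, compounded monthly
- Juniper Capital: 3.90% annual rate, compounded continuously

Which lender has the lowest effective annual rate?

Juniper Capital

Cascade Capital: (1 + 0.0499/12)^12 − 1 = 5.106%
Juniper Capital: e^0.0390 − 1 = 3.977%
The lowest effective annual rate is Juniper Capital at 3.977%.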